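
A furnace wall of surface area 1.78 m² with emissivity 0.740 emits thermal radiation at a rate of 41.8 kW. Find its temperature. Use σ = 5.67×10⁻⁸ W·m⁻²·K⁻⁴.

From P = εσAT⁴, T = (P / εσA)^(1/4) = (41800 / (0.740 × 5.67×10⁻⁸ × 1.78))^(1/4).
T = (5.60×10^11)^(1/4) = 865 K.

T ≈ 865 K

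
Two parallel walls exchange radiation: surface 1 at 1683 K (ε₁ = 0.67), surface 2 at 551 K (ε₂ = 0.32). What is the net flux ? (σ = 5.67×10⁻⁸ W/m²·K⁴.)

q ≈ 1.24×10^5 W/m²

For two large parallel gray plates, q = σ(T₁⁴ − T₂⁴) / (1/ε₁ + 1/ε₂ − 1).
1/ε₁ + 1/ε₂ − 1 = 1/0.67 + 1/0.32 − 1 = 3.618.
T₁⁴ − T₂⁴ = 8.02×10^12 − 9.22×10^10 = 7.93×10^12 K⁴.
q = 5.67×10⁻⁸ × 7.93×10^12 / 3.618 = 1.24×10^5 W/m².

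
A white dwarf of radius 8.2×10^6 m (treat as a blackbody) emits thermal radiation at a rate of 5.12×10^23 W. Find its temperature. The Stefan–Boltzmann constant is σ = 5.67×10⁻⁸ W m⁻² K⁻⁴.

T ≈ 10200 K

A = 4πr² = 4π × (8.2×10^6)² = 8.45×10^14 m².
From P = σAT⁴, T = (P / σA)^(1/4) = (5.12×10^23 / (5.67×10⁻⁸ × 8.45×10^14))^(1/4).
T = (1.07×10^16)^(1/4) = 10200 K.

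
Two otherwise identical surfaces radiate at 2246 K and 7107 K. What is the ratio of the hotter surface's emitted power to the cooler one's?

ratio ≈ 100

P ∝ T⁴, so the ratio is (7107/2246)⁴ = (3.164)⁴ = 100.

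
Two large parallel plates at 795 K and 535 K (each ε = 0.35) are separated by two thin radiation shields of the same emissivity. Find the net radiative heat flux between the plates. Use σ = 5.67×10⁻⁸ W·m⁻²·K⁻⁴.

Each of the 3 gaps contributes resistance (2/ε − 1) = 2/0.35 − 1 = 4.714; total = 14.14.
q = σ(T₁⁴ − T₂⁴) / 14.14 = 5.67×10⁻⁸ × 3.18×10^11 / 14.14 = 1270 W/m².

q ≈ 1270 W/m²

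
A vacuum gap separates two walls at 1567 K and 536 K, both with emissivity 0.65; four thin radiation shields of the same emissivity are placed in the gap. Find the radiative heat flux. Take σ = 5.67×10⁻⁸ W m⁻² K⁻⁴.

Each of the 5 gaps contributes resistance (2/ε − 1) = 2/0.65 − 1 = 2.077; total = 10.38.
q = σ(T₁⁴ − T₂⁴) / 10.38 = 5.67×10⁻⁸ × 5.95×10^12 / 10.38 = 32500 W/m².

q ≈ 32500 W/m²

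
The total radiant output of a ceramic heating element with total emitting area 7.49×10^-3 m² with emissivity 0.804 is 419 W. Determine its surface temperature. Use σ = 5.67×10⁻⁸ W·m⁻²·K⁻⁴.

T ≈ 1050 K

From P = εσAT⁴, T = (P / εσA)^(1/4) = (419 / (0.804 × 5.67×10⁻⁸ × 7.49×10^-3))^(1/4).
T = (1.23×10^12)^(1/4) = 1050 K.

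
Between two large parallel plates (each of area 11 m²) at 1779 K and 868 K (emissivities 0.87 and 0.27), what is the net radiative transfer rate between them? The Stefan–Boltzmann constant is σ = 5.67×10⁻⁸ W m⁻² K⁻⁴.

For two large parallel gray plates, q = σ(T₁⁴ − T₂⁴) / (1/ε₁ + 1/ε₂ − 1).
1/ε₁ + 1/ε₂ − 1 = 1/0.87 + 1/0.27 − 1 = 3.853.
T₁⁴ − T₂⁴ = 1.00×10^13 − 5.68×10^11 = 9.45×10^12 K⁴.
q = 5.67×10⁻⁸ × 9.45×10^12 / 3.853 = 1.39×10^5 W/m².
Q = q·A = 1.39×10^5 × 11 = 1.53×10^6 W.

Q ≈ 1.53×10^6 W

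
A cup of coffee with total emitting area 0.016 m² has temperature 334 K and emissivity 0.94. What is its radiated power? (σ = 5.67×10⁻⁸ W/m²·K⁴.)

Stefan–Boltzmann: P = εσAT⁴ = 0.94 × 5.67×10⁻⁸ × 0.0160 × (334)⁴ = 0.94 × 5.67×10⁻⁸ × 0.0160 × 1.24×10^10.
P = 10.6 W.

P ≈ 10.6 W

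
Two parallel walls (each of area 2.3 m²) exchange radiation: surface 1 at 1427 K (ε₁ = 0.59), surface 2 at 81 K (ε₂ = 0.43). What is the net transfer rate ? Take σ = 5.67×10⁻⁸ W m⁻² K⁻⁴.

For two large parallel gray plates, q = σ(T₁⁴ − T₂⁴) / (1/ε₁ + 1/ε₂ − 1).
1/ε₁ + 1/ε₂ − 1 = 1/0.59 + 1/0.43 − 1 = 3.020.
T₁⁴ − T₂⁴ = 4.15×10^12 − 4.30×10^7 = 4.15×10^12 K⁴.
q = 5.67×10⁻⁸ × 4.15×10^12 / 3.020 = 77800 W/m².
Q = q·A = 77800 × 2.3 = 1.79×10^5 W.

Q ≈ 1.79×10^5 W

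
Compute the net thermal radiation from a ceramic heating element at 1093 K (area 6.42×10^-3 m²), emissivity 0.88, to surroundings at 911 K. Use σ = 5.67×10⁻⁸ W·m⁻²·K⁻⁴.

Q = εσA(T⁴ − T_s⁴). T⁴ − T_s⁴ = (1093)⁴ − (911)⁴ = 1.43×10^12 − 6.89×10^11 = 7.38×10^11 K⁴.
Q = 0.88 × 5.67×10⁻⁸ × 6.42×10^-3 × 7.38×10^11 = 237 W.

Q ≈ 237 W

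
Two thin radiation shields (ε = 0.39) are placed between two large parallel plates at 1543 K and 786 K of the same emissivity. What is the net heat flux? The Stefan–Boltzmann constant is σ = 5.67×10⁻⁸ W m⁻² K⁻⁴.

Each of the 3 gaps contributes resistance (2/ε − 1) = 2/0.39 − 1 = 4.128; total = 12.38.
q = σ(T₁⁴ − T₂⁴) / 12.38 = 5.67×10⁻⁸ × 5.29×10^12 / 12.38 = 24200 W/m².

q ≈ 24200 W/m²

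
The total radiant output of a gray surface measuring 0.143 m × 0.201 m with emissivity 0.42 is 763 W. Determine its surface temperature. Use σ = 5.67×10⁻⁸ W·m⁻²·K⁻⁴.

T ≈ 1030 K

A = 0.143 × 0.201 = 0.0287 m².
From P = εσAT⁴, T = (P / εσA)^(1/4) = (763 / (0.42 × 5.67×10⁻⁸ × 0.0287))^(1/4).
T = (1.11×10^12)^(1/4) = 1030 K.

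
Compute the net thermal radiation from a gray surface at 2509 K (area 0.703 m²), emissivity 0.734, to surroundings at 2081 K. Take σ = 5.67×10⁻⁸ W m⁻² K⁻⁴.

Q = εσA(T⁴ − T_s⁴). T⁴ − T_s⁴ = (2509)⁴ − (2081)⁴ = 3.96×10^13 − 1.88×10^13 = 2.09×10^13 K⁴.
Q = 0.734 × 5.67×10⁻⁸ × 0.703 × 2.09×10^13 = 6.11×10^5 W.

Q ≈ 6.11×10^5 W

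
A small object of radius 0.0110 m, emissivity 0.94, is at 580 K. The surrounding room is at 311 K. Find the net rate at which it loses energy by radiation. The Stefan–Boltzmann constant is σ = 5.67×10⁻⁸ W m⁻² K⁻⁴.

Q ≈ 8.41 W

A = 4πr² = 4π × (0.0110)² = 1.52×10^-3 m².
Q = εσA(T⁴ − T_s⁴). T⁴ − T_s⁴ = (580)⁴ − (311)⁴ = 1.13×10^11 − 9.35×10^9 = 1.04×10^11 K⁴.
Q = 0.94 × 5.67×10⁻⁸ × 1.52×10^-3 × 1.04×10^11 = 8.41 W.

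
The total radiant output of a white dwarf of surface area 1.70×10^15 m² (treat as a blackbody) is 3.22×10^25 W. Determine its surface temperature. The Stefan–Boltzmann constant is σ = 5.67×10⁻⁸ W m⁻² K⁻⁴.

From P = σAT⁴, T = (P / σA)^(1/4) = (3.22×10^25 / (5.67×10⁻⁸ × 1.70×10^15))^(1/4).
T = (3.34×10^17)^(1/4) = 24000 K.

T ≈ 24000 K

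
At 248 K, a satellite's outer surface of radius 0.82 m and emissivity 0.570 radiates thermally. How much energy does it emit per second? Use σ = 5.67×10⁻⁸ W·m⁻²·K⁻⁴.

P ≈ 1030 W

A = 4πr² = 4π × (0.82)² = 8.45 m².
Stefan–Boltzmann: P = εσAT⁴ = 0.570 × 5.67×10⁻⁸ × 8.45 × (248)⁴ = 0.570 × 5.67×10⁻⁸ × 8.45 × 3.78×10^9.
P = 1030 W.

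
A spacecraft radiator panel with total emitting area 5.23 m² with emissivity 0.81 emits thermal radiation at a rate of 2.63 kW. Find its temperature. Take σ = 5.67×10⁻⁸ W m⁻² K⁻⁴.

T ≈ 323 K

From P = εσAT⁴, T = (P / εσA)^(1/4) = (2630 / (0.81 × 5.67×10⁻⁸ × 5.23))^(1/4).
T = (1.09×10^10)^(1/4) = 323 K.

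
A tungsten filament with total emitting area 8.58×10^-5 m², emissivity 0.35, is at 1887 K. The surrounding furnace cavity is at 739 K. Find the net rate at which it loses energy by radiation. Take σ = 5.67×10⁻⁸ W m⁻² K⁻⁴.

Q ≈ 21.1 W

Q = εσA(T⁴ − T_s⁴). T⁴ − T_s⁴ = (1887)⁴ − (739)⁴ = 1.27×10^13 − 2.98×10^11 = 1.24×10^13 K⁴.
Q = 0.35 × 5.67×10⁻⁸ × 8.58×10^-5 × 1.24×10^13 = 21.1 W.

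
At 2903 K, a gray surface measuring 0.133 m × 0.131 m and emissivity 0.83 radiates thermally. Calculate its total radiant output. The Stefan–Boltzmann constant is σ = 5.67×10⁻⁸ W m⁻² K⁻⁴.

A = 0.133 × 0.131 = 0.0174 m².
Stefan–Boltzmann: P = εσAT⁴ = 0.83 × 5.67×10⁻⁸ × 0.0174 × (2903)⁴ = 0.83 × 5.67×10⁻⁸ × 0.0174 × 7.10×10^13.
P = 58200 W.

P ≈ 58200 W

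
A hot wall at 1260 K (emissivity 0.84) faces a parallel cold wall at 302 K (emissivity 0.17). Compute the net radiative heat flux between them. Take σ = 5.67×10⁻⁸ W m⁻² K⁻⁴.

q ≈ 23500 W/m²

For two large parallel gray plates, q = σ(T₁⁴ − T₂⁴) / (1/ε₁ + 1/ε₂ − 1).
1/ε₁ + 1/ε₂ − 1 = 1/0.84 + 1/0.17 − 1 = 6.073.
T₁⁴ − T₂⁴ = 2.52×10^12 − 8.32×10^9 = 2.51×10^12 K⁴.
q = 5.67×10⁻⁸ × 2.51×10^12 / 6.073 = 23500 W/m².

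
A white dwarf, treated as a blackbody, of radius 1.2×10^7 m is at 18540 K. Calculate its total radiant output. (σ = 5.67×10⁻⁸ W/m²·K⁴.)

P ≈ 1.21×10^25 W

A = 4πr² = 4π × (1.2×10^7)² = 1.81×10^15 m².
P = σAT⁴ = 5.67×10⁻⁸ × 1.81×10^15 × (18540)⁴ = 5.67×10⁻⁸ × 1.81×10^15 × 1.18×10^17.
P = 1.21×10^25 W.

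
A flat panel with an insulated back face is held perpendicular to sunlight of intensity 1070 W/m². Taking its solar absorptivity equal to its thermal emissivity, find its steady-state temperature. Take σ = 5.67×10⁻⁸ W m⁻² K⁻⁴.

Absorbed flux αS = emitted flux εσT⁴ (one radiating face); with α = ε, T = (S/σ)^(1/4).
T = (1070 / 5.67×10⁻⁸)^(1/4) = (1.89×10^10)^(1/4).
T = 371 K.

T ≈ 371 K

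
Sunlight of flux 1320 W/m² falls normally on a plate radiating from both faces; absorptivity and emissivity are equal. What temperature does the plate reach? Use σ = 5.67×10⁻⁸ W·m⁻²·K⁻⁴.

T ≈ 328 K

Absorbed flux αS = emitted flux 2εσT⁴ per unit area; with α = ε this gives T = (S/2σ)^(1/4).
T = (1320 / (2 × 5.67×10⁻⁸))^(1/4) = (1.16×10^10)^(1/4).
T = 328 K.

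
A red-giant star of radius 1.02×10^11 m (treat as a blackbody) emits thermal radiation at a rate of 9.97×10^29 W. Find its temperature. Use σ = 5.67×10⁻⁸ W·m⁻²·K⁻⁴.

T ≈ 3410 K

A = 4πr² = 4π × (1.02×10^11)² = 1.31×10^23 m².
From P = σAT⁴, T = (P / σA)^(1/4) = (9.97×10^29 / (5.67×10⁻⁸ × 1.31×10^23))^(1/4).
T = (1.34×10^14)^(1/4) = 3410 K.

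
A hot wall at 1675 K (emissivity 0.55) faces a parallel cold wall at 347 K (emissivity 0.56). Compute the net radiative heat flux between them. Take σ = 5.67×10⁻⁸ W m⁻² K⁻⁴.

For two large parallel gray plates, q = σ(T₁⁴ − T₂⁴) / (1/ε₁ + 1/ε₂ − 1).
1/ε₁ + 1/ε₂ − 1 = 1/0.55 + 1/0.56 − 1 = 2.604.
T₁⁴ − T₂⁴ = 7.87×10^12 − 1.45×10^10 = 7.86×10^12 K⁴.
q = 5.67×10⁻⁸ × 7.86×10^12 / 2.604 = 1.71×10^5 W/m².

q ≈ 1.71×10^5 W/m²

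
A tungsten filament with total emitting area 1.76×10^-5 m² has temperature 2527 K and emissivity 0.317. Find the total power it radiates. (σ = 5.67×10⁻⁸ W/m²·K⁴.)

P ≈ 12.9 W

P = εσAT⁴ = 0.317 × 5.67×10⁻⁸ × 1.76×10^-5 × (2527)⁴ = 0.317 × 5.67×10⁻⁸ × 1.76×10^-5 × 4.08×10^13.
P = 12.9 W.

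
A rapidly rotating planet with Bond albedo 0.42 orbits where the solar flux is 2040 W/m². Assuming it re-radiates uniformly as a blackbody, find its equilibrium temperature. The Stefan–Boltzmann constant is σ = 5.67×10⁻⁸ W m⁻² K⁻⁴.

Power absorbed = (1−a)S·πR²; power emitted = 4πR²σT⁴. Equating and cancelling πR²:
T = ((1−a)S / 4σ)^(1/4) = (1180 / (4 × 5.67×10⁻⁸))^(1/4) = (5.22×10^9)^(1/4).
T = 269 K.

T ≈ 269 K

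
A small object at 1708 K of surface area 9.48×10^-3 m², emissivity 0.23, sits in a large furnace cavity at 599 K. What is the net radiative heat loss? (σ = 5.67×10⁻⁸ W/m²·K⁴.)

Q ≈ 1040 W

Q = εσA(T⁴ − T_s⁴). T⁴ − T_s⁴ = (1708)⁴ − (599)⁴ = 8.51×10^12 − 1.29×10^11 = 8.38×10^12 K⁴.
Q = 0.23 × 5.67×10⁻⁸ × 9.48×10^-3 × 8.38×10^12 = 1040 W.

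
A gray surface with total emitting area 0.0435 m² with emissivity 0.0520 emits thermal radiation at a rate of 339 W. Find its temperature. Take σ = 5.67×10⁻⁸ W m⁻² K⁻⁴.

From P = εσAT⁴, T = (P / εσA)^(1/4) = (339 / (0.0520 × 5.67×10⁻⁸ × 0.0435))^(1/4).
T = (2.64×10^12)^(1/4) = 1280 K.

T ≈ 1280 K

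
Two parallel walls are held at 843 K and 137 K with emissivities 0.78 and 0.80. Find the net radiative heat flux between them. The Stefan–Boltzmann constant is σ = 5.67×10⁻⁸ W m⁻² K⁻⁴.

For two large parallel gray plates, q = σ(T₁⁴ − T₂⁴) / (1/ε₁ + 1/ε₂ − 1).
1/ε₁ + 1/ε₂ − 1 = 1/0.78 + 1/0.80 − 1 = 1.532.
T₁⁴ − T₂⁴ = 5.05×10^11 − 3.52×10^8 = 5.05×10^11 K⁴.
q = 5.67×10⁻⁸ × 5.05×10^11 / 1.532 = 18700 W/m².

q ≈ 18700 W/m²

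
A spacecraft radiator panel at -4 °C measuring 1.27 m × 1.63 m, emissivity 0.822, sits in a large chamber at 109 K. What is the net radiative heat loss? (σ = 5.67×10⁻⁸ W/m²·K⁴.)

A = 1.27 × 1.63 = 2.07 m².
Convert: -4 °C = 269 K.
Q = εσA(T⁴ − T_s⁴). T⁴ − T_s⁴ = (269)⁴ − (109)⁴ = 5.24×10^9 − 1.41×10^8 = 5.09×10^9 K⁴.
Q = 0.822 × 5.67×10⁻⁸ × 2.07 × 5.09×10^9 = 492 W.

Q ≈ 492 W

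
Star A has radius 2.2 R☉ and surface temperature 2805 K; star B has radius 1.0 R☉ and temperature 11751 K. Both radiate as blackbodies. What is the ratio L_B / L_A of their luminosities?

L_B/L_A ≈ 63.6

L = 4πR²σT⁴ ∝ R²T⁴, so L_B/L_A = (1.0/2.2)² × (11751/2805)⁴ = 0.207 × 308 = 63.6.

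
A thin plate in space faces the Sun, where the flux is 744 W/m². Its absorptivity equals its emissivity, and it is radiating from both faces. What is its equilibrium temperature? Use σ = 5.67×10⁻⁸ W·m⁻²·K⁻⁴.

T ≈ 285 K

Absorbed flux αS = emitted flux 2εσT⁴ per unit area; with α = ε this gives T = (S/2σ)^(1/4).
T = (744 / (2 × 5.67×10⁻⁸))^(1/4) = (6.56×10^9)^(1/4).
T = 285 K.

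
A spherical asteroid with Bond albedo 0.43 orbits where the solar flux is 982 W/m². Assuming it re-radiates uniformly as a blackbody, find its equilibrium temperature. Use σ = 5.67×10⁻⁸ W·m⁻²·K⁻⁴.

T ≈ 223 K

Power absorbed = (1−a)S·πR²; power emitted = 4πR²σT⁴. Equating and cancelling πR²:
T = ((1−a)S / 4σ)^(1/4) = (560 / (4 × 5.67×10⁻⁸))^(1/4) = (2.47×10^9)^(1/4).
T = 223 K.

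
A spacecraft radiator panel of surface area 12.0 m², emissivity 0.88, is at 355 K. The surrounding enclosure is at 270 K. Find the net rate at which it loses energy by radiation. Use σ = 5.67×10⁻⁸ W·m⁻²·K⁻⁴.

Q ≈ 6330 W

Q = εσA(T⁴ − T_s⁴). T⁴ − T_s⁴ = (355)⁴ − (270)⁴ = 1.59×10^10 − 5.31×10^9 = 1.06×10^10 K⁴.
Q = 0.88 × 5.67×10⁻⁸ × 12.0 × 1.06×10^10 = 6330 W.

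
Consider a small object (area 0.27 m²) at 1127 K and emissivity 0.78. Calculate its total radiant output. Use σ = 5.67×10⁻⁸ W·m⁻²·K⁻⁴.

P ≈ 19300 W

Stefan–Boltzmann: P = εσAT⁴ = 0.78 × 5.67×10⁻⁸ × 0.270 × (1127)⁴ = 0.78 × 5.67×10⁻⁸ × 0.270 × 1.61×10^12.
P = 19300 W.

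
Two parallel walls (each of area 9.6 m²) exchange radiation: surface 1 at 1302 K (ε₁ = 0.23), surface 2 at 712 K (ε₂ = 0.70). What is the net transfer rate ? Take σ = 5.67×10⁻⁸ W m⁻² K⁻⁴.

Q ≈ 2.98×10^5 W

For two large parallel gray plates, q = σ(T₁⁴ − T₂⁴) / (1/ε₁ + 1/ε₂ − 1).
1/ε₁ + 1/ε₂ − 1 = 1/0.23 + 1/0.70 − 1 = 4.776.
T₁⁴ − T₂⁴ = 2.87×10^12 − 2.57×10^11 = 2.62×10^12 K⁴.
q = 5.67×10⁻⁸ × 2.62×10^12 / 4.776 = 31100 W/m².
Q = q·A = 31100 × 9.6 = 2.98×10^5 W.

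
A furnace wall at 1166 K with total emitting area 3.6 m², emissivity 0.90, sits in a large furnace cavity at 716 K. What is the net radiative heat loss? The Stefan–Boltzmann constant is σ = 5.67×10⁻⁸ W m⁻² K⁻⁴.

Q = εσA(T⁴ − T_s⁴). T⁴ − T_s⁴ = (1166)⁴ − (716)⁴ = 1.85×10^12 − 2.63×10^11 = 1.59×10^12 K⁴.
Q = 0.90 × 5.67×10⁻⁸ × 3.60 × 1.59×10^12 = 2.91×10^5 W.

Q ≈ 2.91×10^5 W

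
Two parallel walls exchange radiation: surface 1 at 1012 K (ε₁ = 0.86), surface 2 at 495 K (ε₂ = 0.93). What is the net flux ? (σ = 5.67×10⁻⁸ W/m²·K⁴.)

For two large parallel gray plates, q = σ(T₁⁴ − T₂⁴) / (1/ε₁ + 1/ε₂ − 1).
1/ε₁ + 1/ε₂ − 1 = 1/0.86 + 1/0.93 − 1 = 1.238.
T₁⁴ − T₂⁴ = 1.05×10^12 − 6.00×10^10 = 9.89×10^11 K⁴.
q = 5.67×10⁻⁸ × 9.89×10^11 / 1.238 = 45300 W/m².

q ≈ 45300 W/m²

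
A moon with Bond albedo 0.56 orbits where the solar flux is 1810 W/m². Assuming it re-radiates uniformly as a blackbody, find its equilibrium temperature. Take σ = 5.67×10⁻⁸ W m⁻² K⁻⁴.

T ≈ 243 K

Power absorbed = (1−a)S·πR²; power emitted = 4πR²σT⁴. Equating and cancelling πR²:
T = ((1−a)S / 4σ)^(1/4) = (796 / (4 × 5.67×10⁻⁸))^(1/4) = (3.51×10^9)^(1/4).
T = 243 K.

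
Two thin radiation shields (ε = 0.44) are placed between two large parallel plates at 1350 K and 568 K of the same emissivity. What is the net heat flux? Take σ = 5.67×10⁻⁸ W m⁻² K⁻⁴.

q ≈ 17200 W/m²

Each of the 3 gaps contributes resistance (2/ε − 1) = 2/0.44 − 1 = 3.545; total = 10.64.
q = σ(T₁⁴ − T₂⁴) / 10.64 = 5.67×10⁻⁸ × 3.22×10^12 / 10.64 = 17200 W/m².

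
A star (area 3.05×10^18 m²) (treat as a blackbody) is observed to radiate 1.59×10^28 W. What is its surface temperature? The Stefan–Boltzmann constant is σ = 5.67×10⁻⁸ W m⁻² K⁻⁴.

From P = σAT⁴, T = (P / σA)^(1/4) = (1.59×10^28 / (5.67×10⁻⁸ × 3.05×10^18))^(1/4).
T = (9.19×10^16)^(1/4) = 17400 K.

T ≈ 17400 K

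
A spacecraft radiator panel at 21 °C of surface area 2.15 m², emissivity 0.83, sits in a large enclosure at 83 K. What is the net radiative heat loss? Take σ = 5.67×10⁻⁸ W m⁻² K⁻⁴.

Q ≈ 751 W

Convert: 21 °C = 294 K.
Q = εσA(T⁴ − T_s⁴). T⁴ − T_s⁴ = (294)⁴ − (83)⁴ = 7.47×10^9 − 4.75×10^7 = 7.42×10^9 K⁴.
Q = 0.83 × 5.67×10⁻⁸ × 2.15 × 7.42×10^9 = 751 W.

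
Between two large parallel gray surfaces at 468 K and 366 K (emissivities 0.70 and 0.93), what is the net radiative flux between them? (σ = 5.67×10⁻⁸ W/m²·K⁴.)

q ≈ 1130 W/m²

For two large parallel gray plates, q = σ(T₁⁴ − T₂⁴) / (1/ε₁ + 1/ε₂ − 1).
1/ε₁ + 1/ε₂ − 1 = 1/0.70 + 1/0.93 − 1 = 1.504.
T₁⁴ − T₂⁴ = 4.80×10^10 − 1.79×10^10 = 3.00×10^10 K⁴.
q = 5.67×10⁻⁸ × 3.00×10^10 / 1.504 = 1130 W/m².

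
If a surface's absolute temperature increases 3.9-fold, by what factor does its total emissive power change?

factor ≈ 231

P ∝ T⁴, so the power scales as (3.9)⁴ = 231.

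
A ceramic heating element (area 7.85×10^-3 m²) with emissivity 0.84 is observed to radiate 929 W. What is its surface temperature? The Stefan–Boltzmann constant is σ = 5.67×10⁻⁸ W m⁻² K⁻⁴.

From P = εσAT⁴, T = (P / εσA)^(1/4) = (929 / (0.84 × 5.67×10⁻⁸ × 7.85×10^-3))^(1/4).
T = (2.48×10^12)^(1/4) = 1260 K.

T ≈ 1260 K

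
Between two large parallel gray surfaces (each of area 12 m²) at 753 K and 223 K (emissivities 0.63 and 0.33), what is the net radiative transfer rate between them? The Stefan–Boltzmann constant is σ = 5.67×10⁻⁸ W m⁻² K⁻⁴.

For two large parallel gray plates, q = σ(T₁⁴ − T₂⁴) / (1/ε₁ + 1/ε₂ − 1).
1/ε₁ + 1/ε₂ − 1 = 1/0.63 + 1/0.33 − 1 = 3.618.
T₁⁴ − T₂⁴ = 3.21×10^11 − 2.47×10^9 = 3.19×10^11 K⁴.
q = 5.67×10⁻⁸ × 3.19×10^11 / 3.618 = 5000 W/m².
Q = q·A = 5000 × 12 = 60000 W.

Q ≈ 60000 W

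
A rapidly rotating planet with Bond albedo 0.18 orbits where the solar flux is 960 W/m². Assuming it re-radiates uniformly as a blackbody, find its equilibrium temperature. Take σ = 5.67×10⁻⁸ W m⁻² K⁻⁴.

T ≈ 243 K

Power absorbed = (1−a)S·πR²; power emitted = 4πR²σT⁴. Equating and cancelling πR²:
T = ((1−a)S / 4σ)^(1/4) = (787 / (4 × 5.67×10⁻⁸))^(1/4) = (3.47×10^9)^(1/4).
T = 243 K.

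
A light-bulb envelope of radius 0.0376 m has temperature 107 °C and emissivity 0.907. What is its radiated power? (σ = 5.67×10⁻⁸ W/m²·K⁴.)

P ≈ 19.1 W

A = 4πr² = 4π × (0.0376)² = 0.0178 m².
107 °C = 380 K.
Stefan–Boltzmann: P = εσAT⁴ = 0.907 × 5.67×10⁻⁸ × 0.0178 × (380)⁴ = 0.907 × 5.67×10⁻⁸ × 0.0178 × 2.09×10^10.
P = 19.1 W.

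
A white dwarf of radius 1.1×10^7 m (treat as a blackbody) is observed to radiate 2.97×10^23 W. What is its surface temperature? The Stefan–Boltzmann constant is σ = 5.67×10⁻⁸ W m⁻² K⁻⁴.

T ≈ 7660 K

A = 4πr² = 4π × (1.1×10^7)² = 1.52×10^15 m².
From P = σAT⁴, T = (P / σA)^(1/4) = (2.97×10^23 / (5.67×10⁻⁸ × 1.52×10^15))^(1/4).
T = (3.44×10^15)^(1/4) = 7660 K.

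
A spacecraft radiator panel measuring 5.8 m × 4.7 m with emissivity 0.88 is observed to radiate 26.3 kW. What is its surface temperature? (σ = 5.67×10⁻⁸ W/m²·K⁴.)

T ≈ 373 K

A = 5.8 × 4.7 = 27.3 m².
From P = εσAT⁴, T = (P / εσA)^(1/4) = (26300 / (0.88 × 5.67×10⁻⁸ × 27.3))^(1/4).
T = (1.93×10^10)^(1/4) = 373 K.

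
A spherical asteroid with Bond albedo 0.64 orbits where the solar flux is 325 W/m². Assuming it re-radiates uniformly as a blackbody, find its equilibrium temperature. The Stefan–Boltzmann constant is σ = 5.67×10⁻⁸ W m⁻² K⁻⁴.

T ≈ 151 K

Power absorbed = (1−a)S·πR²; power emitted = 4πR²σT⁴. Equating and cancelling πR²:
T = ((1−a)S / 4σ)^(1/4) = (117 / (4 × 5.67×10⁻⁸))^(1/4) = (5.16×10^8)^(1/4).
T = 151 K.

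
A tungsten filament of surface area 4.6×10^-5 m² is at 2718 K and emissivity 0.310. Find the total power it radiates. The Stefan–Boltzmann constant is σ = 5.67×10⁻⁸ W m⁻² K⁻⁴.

Stefan–Boltzmann: P = εσAT⁴ = 0.310 × 5.67×10⁻⁸ × 4.60×10^-5 × (2718)⁴ = 0.310 × 5.67×10⁻⁸ × 4.60×10^-5 × 5.46×10^13.
P = 44.1 W.

P ≈ 44.1 W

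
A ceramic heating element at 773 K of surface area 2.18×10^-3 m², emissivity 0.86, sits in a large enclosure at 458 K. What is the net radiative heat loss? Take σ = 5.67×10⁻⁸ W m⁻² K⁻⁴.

Q ≈ 33.3 W

Q = εσA(T⁴ − T_s⁴). T⁴ − T_s⁴ = (773)⁴ − (458)⁴ = 3.57×10^11 − 4.40×10^10 = 3.13×10^11 K⁴.
Q = 0.86 × 5.67×10⁻⁸ × 2.18×10^-3 × 3.13×10^11 = 33.3 W.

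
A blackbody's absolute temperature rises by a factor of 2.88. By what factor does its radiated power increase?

P ∝ T⁴, so the power scales as (2.88)⁴ = 68.8.

factor ≈ 68.8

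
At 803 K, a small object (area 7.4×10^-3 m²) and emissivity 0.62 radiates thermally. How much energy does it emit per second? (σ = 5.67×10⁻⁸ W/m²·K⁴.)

P = εσAT⁴ = 0.62 × 5.67×10⁻⁸ × 7.40×10^-3 × (803)⁴ = 0.62 × 5.67×10⁻⁸ × 7.40×10^-3 × 4.16×10^11.
P = 108 W.

P ≈ 108 W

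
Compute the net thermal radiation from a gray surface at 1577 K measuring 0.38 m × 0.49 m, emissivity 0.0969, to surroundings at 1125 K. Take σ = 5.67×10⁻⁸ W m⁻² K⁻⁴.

A = 0.38 × 0.49 = 0.186 m².
Q = εσA(T⁴ − T_s⁴). T⁴ − T_s⁴ = (1577)⁴ − (1125)⁴ = 6.18×10^12 − 1.60×10^12 = 4.58×10^12 K⁴.
Q = 0.0969 × 5.67×10⁻⁸ × 0.186 × 4.58×10^12 = 4690 W.

Q ≈ 4690 W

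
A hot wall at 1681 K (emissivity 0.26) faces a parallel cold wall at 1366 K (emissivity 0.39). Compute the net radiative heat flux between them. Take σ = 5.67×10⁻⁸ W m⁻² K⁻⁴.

q ≈ 47200 W/m²

For two large parallel gray plates, q = σ(T₁⁴ − T₂⁴) / (1/ε₁ + 1/ε₂ − 1).
1/ε₁ + 1/ε₂ − 1 = 1/0.26 + 1/0.39 − 1 = 5.410.
T₁⁴ − T₂⁴ = 7.98×10^12 − 3.48×10^12 = 4.50×10^12 K⁴.
q = 5.67×10⁻⁸ × 4.50×10^12 / 5.410 = 47200 W/m².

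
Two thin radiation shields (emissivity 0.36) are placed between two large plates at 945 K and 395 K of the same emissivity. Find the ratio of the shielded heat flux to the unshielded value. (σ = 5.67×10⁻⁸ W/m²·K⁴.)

With N identical shields there are N+1 = 3 gaps in series, each with the same radiative resistance, so the flux falls to 1/(N+1) of its unshielded value.

ratio ≈ 0.333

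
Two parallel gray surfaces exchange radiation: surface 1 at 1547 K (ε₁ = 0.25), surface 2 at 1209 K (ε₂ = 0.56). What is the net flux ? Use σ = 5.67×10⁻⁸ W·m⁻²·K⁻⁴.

q ≈ 42500 W/m²

For two large parallel gray plates, q = σ(T₁⁴ − T₂⁴) / (1/ε₁ + 1/ε₂ − 1).
1/ε₁ + 1/ε₂ − 1 = 1/0.25 + 1/0.56 − 1 = 4.786.
T₁⁴ − T₂⁴ = 5.73×10^12 − 2.14×10^12 = 3.59×10^12 K⁴.
q = 5.67×10⁻⁸ × 3.59×10^12 / 4.786 = 42500 W/m².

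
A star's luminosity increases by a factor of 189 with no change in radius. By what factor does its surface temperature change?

factor ≈ 3.71

P ∝ T⁴ ⇒ T ∝ P^(1/4), so T scales by (189)^(1/4) = 3.71.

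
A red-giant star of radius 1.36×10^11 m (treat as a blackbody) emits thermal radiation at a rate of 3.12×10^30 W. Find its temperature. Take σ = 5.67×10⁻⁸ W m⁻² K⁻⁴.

A = 4πr² = 4π × (1.36×10^11)² = 2.32×10^23 m².
From P = σAT⁴, T = (P / σA)^(1/4) = (3.12×10^30 / (5.67×10⁻⁸ × 2.32×10^23))^(1/4).
T = (2.37×10^14)^(1/4) = 3920 K.

T ≈ 3920 K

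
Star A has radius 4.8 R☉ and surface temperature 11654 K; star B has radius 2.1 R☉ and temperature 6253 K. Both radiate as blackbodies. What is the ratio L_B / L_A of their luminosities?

L = 4πR²σT⁴ ∝ R²T⁴, so L_B/L_A = (2.1/4.8)² × (6253/11654)⁴ = 0.191 × 0.0829 = 0.0159.

L_B/L_A ≈ 0.0159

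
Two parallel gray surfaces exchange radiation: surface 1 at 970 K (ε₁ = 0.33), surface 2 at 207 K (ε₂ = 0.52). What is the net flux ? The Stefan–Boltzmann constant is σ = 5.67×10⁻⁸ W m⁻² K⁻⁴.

q ≈ 12700 W/m²

For two large parallel gray plates, q = σ(T₁⁴ − T₂⁴) / (1/ε₁ + 1/ε₂ − 1).
1/ε₁ + 1/ε₂ − 1 = 1/0.33 + 1/0.52 − 1 = 3.953.
T₁⁴ − T₂⁴ = 8.85×10^11 − 1.84×10^9 = 8.83×10^11 K⁴.
q = 5.67×10⁻⁸ × 8.83×10^11 / 3.953 = 12700 W/m².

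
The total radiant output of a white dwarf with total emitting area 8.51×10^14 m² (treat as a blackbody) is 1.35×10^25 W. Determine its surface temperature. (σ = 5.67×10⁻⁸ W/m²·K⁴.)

T ≈ 23000 K

From P = σAT⁴, T = (P / σA)^(1/4) = (1.35×10^25 / (5.67×10⁻⁸ × 8.51×10^14))^(1/4).
T = (2.80×10^17)^(1/4) = 23000 K.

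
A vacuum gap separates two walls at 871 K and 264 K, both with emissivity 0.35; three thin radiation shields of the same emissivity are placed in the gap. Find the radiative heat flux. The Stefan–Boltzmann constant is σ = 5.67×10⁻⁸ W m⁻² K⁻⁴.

q ≈ 1720 W/m²

Each of the 4 gaps contributes resistance (2/ε − 1) = 2/0.35 − 1 = 4.714; total = 18.86.
q = σ(T₁⁴ − T₂⁴) / 18.86 = 5.67×10⁻⁸ × 5.71×10^11 / 18.86 = 1720 W/m².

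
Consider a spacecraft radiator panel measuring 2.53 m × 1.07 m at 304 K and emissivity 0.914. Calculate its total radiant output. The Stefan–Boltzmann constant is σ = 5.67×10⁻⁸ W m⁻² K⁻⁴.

A = 2.53 × 1.07 = 2.71 m².
Stefan–Boltzmann: P = εσAT⁴ = 0.914 × 5.67×10⁻⁸ × 2.71 × (304)⁴ = 0.914 × 5.67×10⁻⁸ × 2.71 × 8.54×10^9.
P = 1200 W.

P ≈ 1200 W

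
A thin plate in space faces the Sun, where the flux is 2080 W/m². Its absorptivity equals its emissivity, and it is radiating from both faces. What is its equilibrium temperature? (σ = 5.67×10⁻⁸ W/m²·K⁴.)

Absorbed flux αS = emitted flux 2εσT⁴ per unit area; with α = ε this gives T = (S/2σ)^(1/4).
T = (2080 / (2 × 5.67×10⁻⁸))^(1/4) = (1.83×10^10)^(1/4).
T = 368 K.

T ≈ 368 K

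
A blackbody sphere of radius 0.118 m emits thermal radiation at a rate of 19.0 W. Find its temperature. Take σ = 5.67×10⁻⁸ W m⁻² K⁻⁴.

T ≈ 209 K

A = 4πr² = 4π × (0.118)² = 0.175 m².
From P = σAT⁴, T = (P / σA)^(1/4) = (19.0 / (5.67×10⁻⁸ × 0.175))^(1/4).
T = (1.92×10^9)^(1/4) = 209 K.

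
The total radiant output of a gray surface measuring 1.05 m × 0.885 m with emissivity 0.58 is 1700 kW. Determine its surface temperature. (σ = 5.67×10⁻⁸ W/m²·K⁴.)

T ≈ 2730 K

A = 1.05 × 0.885 = 0.929 m².
From P = εσAT⁴, T = (P / εσA)^(1/4) = (1.70×10^6 / (0.58 × 5.67×10⁻⁸ × 0.929))^(1/4).
T = (5.56×10^13)^(1/4) = 2730 K.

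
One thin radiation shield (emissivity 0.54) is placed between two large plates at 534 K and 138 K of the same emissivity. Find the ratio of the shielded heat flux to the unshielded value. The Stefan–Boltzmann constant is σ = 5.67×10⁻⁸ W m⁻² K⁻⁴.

With N identical shields there are N+1 = 2 gaps in series, each with the same radiative resistance, so the flux falls to 1/(N+1) of its unshielded value.

ratio ≈ 0.500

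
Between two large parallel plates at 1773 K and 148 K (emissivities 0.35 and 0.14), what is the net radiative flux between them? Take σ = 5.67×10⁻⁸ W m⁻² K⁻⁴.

For two large parallel gray plates, q = σ(T₁⁴ − T₂⁴) / (1/ε₁ + 1/ε₂ − 1).
1/ε₁ + 1/ε₂ − 1 = 1/0.35 + 1/0.14 − 1 = 9.000.
T₁⁴ − T₂⁴ = 9.88×10^12 − 4.80×10^8 = 9.88×10^12 K⁴.
q = 5.67×10⁻⁸ × 9.88×10^12 / 9.000 = 62300 W/m².

q ≈ 62300 W/m²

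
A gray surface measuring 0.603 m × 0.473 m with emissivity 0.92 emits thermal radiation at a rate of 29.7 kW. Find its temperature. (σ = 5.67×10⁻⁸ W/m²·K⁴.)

T ≈ 1190 K

A = 0.603 × 0.473 = 0.285 m².
From P = εσAT⁴, T = (P / εσA)^(1/4) = (29700 / (0.92 × 5.67×10⁻⁸ × 0.285))^(1/4).
T = (2.00×10^12)^(1/4) = 1190 K.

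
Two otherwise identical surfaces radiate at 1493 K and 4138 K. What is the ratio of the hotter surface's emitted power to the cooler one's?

ratio ≈ 59.0

P ∝ T⁴, so the ratio is (4138/1493)⁴ = (2.772)⁴ = 59.0.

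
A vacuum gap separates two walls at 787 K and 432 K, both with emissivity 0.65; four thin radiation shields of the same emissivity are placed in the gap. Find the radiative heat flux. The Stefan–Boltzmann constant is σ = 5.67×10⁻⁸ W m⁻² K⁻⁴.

q ≈ 1900 W/m²

Each of the 5 gaps contributes resistance (2/ε − 1) = 2/0.65 − 1 = 2.077; total = 10.38.
q = σ(T₁⁴ − T₂⁴) / 10.38 = 5.67×10⁻⁸ × 3.49×10^11 / 10.38 = 1900 W/m².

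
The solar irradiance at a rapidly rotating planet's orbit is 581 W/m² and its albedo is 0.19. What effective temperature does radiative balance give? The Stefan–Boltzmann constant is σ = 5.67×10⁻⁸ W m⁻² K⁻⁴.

T ≈ 213 K

Power absorbed = (1−a)S·πR²; power emitted = 4πR²σT⁴. Equating and cancelling πR²:
T = ((1−a)S / 4σ)^(1/4) = (471 / (4 × 5.67×10⁻⁸))^(1/4) = (2.08×10^9)^(1/4).
T = 213 K.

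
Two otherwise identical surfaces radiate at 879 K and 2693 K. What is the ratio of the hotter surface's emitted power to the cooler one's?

ratio ≈ 88.1

P ∝ T⁴, so the ratio is (2693/879)⁴ = (3.064)⁴ = 88.1.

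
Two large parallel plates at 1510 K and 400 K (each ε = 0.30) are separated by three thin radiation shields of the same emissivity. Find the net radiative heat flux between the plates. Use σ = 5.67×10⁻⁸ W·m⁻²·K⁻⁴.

Each of the 4 gaps contributes resistance (2/ε − 1) = 2/0.30 − 1 = 5.667; total = 22.67.
q = σ(T₁⁴ − T₂⁴) / 22.67 = 5.67×10⁻⁸ × 5.17×10^12 / 22.67 = 12900 W/m².

q ≈ 12900 W/m²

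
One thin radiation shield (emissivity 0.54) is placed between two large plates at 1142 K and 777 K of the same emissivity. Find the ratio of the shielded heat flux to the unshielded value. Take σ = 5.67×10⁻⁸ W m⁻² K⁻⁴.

With N identical shields there are N+1 = 2 gaps in series, each with the same radiative resistance, so the flux falls to 1/(N+1) of its unshielded value.

ratio ≈ 0.500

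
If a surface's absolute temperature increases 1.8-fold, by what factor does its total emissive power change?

factor ≈ 10.5

P ∝ T⁴, so the power scales as (1.8)⁴ = 10.5.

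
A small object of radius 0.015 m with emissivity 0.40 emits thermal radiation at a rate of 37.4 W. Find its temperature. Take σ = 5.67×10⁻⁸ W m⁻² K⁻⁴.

T ≈ 874 K

A = 4πr² = 4π × (0.015)² = 2.83×10^-3 m².
From P = εσAT⁴, T = (P / εσA)^(1/4) = (37.4 / (0.40 × 5.67×10⁻⁸ × 2.83×10^-3))^(1/4).
T = (5.83×10^11)^(1/4) = 874 K.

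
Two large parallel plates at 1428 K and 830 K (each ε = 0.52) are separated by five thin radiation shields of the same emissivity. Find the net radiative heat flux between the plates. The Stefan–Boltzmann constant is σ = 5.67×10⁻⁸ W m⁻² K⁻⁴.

q ≈ 12200 W/m²

Each of the 6 gaps contributes resistance (2/ε − 1) = 2/0.52 − 1 = 2.846; total = 17.08.
q = σ(T₁⁴ − T₂⁴) / 17.08 = 5.67×10⁻⁸ × 3.68×10^12 / 17.08 = 12200 W/m².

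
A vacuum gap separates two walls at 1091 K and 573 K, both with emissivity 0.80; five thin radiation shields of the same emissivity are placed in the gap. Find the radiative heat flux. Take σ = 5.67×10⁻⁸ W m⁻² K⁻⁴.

q ≈ 8250 W/m²

Each of the 6 gaps contributes resistance (2/ε − 1) = 2/0.80 − 1 = 1.500; total = 9.000.
q = σ(T₁⁴ − T₂⁴) / 9.000 = 5.67×10⁻⁸ × 1.31×10^12 / 9.000 = 8250 W/m².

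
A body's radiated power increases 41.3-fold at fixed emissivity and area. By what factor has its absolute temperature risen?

factor ≈ 2.54

P ∝ T⁴ ⇒ T ∝ P^(1/4), so T scales by (41.3)^(1/4) = 2.54.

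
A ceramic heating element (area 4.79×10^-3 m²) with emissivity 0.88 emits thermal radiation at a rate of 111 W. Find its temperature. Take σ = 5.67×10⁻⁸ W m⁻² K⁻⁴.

From P = εσAT⁴, T = (P / εσA)^(1/4) = (111 / (0.88 × 5.67×10⁻⁸ × 4.79×10^-3))^(1/4).
T = (4.64×10^11)^(1/4) = 826 K.

T ≈ 826 K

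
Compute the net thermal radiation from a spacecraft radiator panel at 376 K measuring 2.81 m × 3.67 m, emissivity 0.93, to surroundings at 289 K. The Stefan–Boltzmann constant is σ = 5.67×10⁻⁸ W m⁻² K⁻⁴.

A = 2.81 × 3.67 = 10.3 m².
Q = εσA(T⁴ − T_s⁴). T⁴ − T_s⁴ = (376)⁴ − (289)⁴ = 2.00×10^10 − 6.98×10^9 = 1.30×10^10 K⁴.
Q = 0.93 × 5.67×10⁻⁸ × 10.3 × 1.30×10^10 = 7080 W.

Q ≈ 7080 W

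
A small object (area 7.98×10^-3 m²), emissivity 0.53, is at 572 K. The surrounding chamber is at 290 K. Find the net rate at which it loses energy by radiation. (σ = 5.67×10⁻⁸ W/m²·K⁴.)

Q ≈ 24.0 W

Q = εσA(T⁴ − T_s⁴). T⁴ − T_s⁴ = (572)⁴ − (290)⁴ = 1.07×10^11 − 7.07×10^9 = 10.00×10^10 K⁴.
Q = 0.53 × 5.67×10⁻⁸ × 7.98×10^-3 × 10.00×10^10 = 24.0 W.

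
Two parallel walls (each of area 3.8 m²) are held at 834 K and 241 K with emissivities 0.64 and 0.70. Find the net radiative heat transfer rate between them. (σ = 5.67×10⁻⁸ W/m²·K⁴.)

Q ≈ 52000 W

For two large parallel gray plates, q = σ(T₁⁴ − T₂⁴) / (1/ε₁ + 1/ε₂ − 1).
1/ε₁ + 1/ε₂ − 1 = 1/0.64 + 1/0.70 − 1 = 1.991.
T₁⁴ − T₂⁴ = 4.84×10^11 − 3.37×10^9 = 4.80×10^11 K⁴.
q = 5.67×10⁻⁸ × 4.80×10^11 / 1.991 = 13700 W/m².
Q = q·A = 13700 × 3.8 = 52000 W.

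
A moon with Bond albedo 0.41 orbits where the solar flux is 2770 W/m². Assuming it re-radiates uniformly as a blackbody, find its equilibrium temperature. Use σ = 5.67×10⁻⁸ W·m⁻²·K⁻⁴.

T ≈ 291 K

Power absorbed = (1−a)S·πR²; power emitted = 4πR²σT⁴. Equating and cancelling πR²:
T = ((1−a)S / 4σ)^(1/4) = (1630 / (4 × 5.67×10⁻⁸))^(1/4) = (7.21×10^9)^(1/4).
T = 291 K.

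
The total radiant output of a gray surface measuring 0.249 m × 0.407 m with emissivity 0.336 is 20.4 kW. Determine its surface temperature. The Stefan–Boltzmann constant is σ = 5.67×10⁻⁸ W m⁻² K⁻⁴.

A = 0.249 × 0.407 = 0.101 m².
From P = εσAT⁴, T = (P / εσA)^(1/4) = (20400 / (0.336 × 5.67×10⁻⁸ × 0.101))^(1/4).
T = (1.06×10^13)^(1/4) = 1800 K.

T ≈ 1800 K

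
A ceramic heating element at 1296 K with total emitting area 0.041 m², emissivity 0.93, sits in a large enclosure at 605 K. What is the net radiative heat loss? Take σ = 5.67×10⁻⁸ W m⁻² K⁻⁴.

Q ≈ 5810 W

Q = εσA(T⁴ − T_s⁴). T⁴ − T_s⁴ = (1296)⁴ − (605)⁴ = 2.82×10^12 − 1.34×10^11 = 2.69×10^12 K⁴.
Q = 0.93 × 5.67×10⁻⁸ × 0.0410 × 2.69×10^12 = 5810 W.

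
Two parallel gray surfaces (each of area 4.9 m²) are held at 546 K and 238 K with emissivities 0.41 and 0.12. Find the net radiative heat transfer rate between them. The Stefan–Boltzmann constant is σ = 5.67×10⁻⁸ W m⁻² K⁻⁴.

Q ≈ 2440 W

For two large parallel gray plates, q = σ(T₁⁴ − T₂⁴) / (1/ε₁ + 1/ε₂ − 1).
1/ε₁ + 1/ε₂ − 1 = 1/0.41 + 1/0.12 − 1 = 9.772.
T₁⁴ − T₂⁴ = 8.89×10^10 − 3.21×10^9 = 8.57×10^10 K⁴.
q = 5.67×10⁻⁸ × 8.57×10^10 / 9.772 = 497 W/m².
Q = q·A = 497 × 4.9 = 2440 W.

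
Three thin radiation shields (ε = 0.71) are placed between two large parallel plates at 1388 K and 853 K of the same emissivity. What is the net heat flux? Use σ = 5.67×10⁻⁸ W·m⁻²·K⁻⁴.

q ≈ 24800 W/m²

Each of the 4 gaps contributes resistance (2/ε − 1) = 2/0.71 − 1 = 1.817; total = 7.268.
q = σ(T₁⁴ − T₂⁴) / 7.268 = 5.67×10⁻⁸ × 3.18×10^12 / 7.268 = 24800 W/m².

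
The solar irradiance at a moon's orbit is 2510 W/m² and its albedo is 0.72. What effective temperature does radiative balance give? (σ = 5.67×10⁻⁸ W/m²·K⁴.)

T ≈ 236 K

Power absorbed = (1−a)S·πR²; power emitted = 4πR²σT⁴. Equating and cancelling πR²:
T = ((1−a)S / 4σ)^(1/4) = (703 / (4 × 5.67×10⁻⁸))^(1/4) = (3.10×10^9)^(1/4).
T = 236 K.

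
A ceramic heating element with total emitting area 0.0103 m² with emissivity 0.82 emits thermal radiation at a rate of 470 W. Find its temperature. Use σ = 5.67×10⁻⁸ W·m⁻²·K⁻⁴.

T ≈ 995 K

From P = εσAT⁴, T = (P / εσA)^(1/4) = (470 / (0.82 × 5.67×10⁻⁸ × 0.0103))^(1/4).
T = (9.81×10^11)^(1/4) = 995 K.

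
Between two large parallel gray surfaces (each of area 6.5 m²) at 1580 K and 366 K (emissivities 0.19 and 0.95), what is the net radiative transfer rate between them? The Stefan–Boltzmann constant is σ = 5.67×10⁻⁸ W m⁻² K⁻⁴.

Q ≈ 4.31×10^5 W

For two large parallel gray plates, q = σ(T₁⁴ − T₂⁴) / (1/ε₁ + 1/ε₂ − 1).
1/ε₁ + 1/ε₂ − 1 = 1/0.19 + 1/0.95 − 1 = 5.316.
T₁⁴ − T₂⁴ = 6.23×10^12 − 1.79×10^10 = 6.21×10^12 K⁴.
q = 5.67×10⁻⁸ × 6.21×10^12 / 5.316 = 66300 W/m².
Q = q·A = 66300 × 6.5 = 4.31×10^5 W.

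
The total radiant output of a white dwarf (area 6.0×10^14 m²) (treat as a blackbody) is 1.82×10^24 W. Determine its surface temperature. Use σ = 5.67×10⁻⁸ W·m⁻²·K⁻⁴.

T ≈ 15200 K

From P = σAT⁴, T = (P / σA)^(1/4) = (1.82×10^24 / (5.67×10⁻⁸ × 6.00×10^14))^(1/4).
T = (5.35×10^16)^(1/4) = 15200 K.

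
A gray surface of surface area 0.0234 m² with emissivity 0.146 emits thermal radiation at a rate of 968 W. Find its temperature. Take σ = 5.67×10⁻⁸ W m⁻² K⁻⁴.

From P = εσAT⁴, T = (P / εσA)^(1/4) = (968 / (0.146 × 5.67×10⁻⁸ × 0.0234))^(1/4).
T = (5.00×10^12)^(1/4) = 1500 K.

T ≈ 1500 K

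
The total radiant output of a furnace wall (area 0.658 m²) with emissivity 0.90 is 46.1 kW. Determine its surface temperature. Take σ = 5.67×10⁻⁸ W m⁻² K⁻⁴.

T ≈ 1080 K

From P = εσAT⁴, T = (P / εσA)^(1/4) = (46100 / (0.90 × 5.67×10⁻⁸ × 0.658))^(1/4).
T = (1.37×10^12)^(1/4) = 1080 K.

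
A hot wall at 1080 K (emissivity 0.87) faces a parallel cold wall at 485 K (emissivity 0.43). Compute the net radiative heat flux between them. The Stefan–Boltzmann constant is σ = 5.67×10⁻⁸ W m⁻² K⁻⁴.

For two large parallel gray plates, q = σ(T₁⁴ − T₂⁴) / (1/ε₁ + 1/ε₂ − 1).
1/ε₁ + 1/ε₂ − 1 = 1/0.87 + 1/0.43 − 1 = 2.475.
T₁⁴ − T₂⁴ = 1.36×10^12 − 5.53×10^10 = 1.31×10^12 K⁴.
q = 5.67×10⁻⁸ × 1.31×10^12 / 2.475 = 29900 W/m².

q ≈ 29900 W/m²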